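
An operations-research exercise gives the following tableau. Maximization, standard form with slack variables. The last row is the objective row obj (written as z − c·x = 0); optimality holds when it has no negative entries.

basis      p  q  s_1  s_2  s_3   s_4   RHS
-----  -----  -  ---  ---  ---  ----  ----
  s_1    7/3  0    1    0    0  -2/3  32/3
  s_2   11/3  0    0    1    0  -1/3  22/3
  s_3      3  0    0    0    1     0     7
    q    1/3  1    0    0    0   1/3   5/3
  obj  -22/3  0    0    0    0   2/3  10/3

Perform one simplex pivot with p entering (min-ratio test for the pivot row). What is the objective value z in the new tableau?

18

Ratio test on column p — row 1: (32/3)/(7/3) = 32/7; row 2: (22/3)/(11/3) = 2; row 3: 7/3 = 7/3; row 4: (5/3)/(1/3) = 5. Minimum is 2 at row 2 (s_2 leaves); pivot element 11/3.
Pivot on row 2; the obj-row RHS becomes 10/3 − (-22/3)·2 = 18.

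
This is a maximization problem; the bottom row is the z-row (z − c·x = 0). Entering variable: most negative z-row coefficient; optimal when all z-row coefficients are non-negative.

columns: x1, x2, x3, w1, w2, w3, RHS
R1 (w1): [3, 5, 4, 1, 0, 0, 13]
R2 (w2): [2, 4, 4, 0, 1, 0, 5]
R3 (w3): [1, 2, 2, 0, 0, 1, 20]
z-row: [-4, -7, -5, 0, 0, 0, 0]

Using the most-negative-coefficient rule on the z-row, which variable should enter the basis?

x2

Negative z-row entries: x1: -4, x2: -7, x3: -5.
The most negative is -7 in column x2, so x2 enters.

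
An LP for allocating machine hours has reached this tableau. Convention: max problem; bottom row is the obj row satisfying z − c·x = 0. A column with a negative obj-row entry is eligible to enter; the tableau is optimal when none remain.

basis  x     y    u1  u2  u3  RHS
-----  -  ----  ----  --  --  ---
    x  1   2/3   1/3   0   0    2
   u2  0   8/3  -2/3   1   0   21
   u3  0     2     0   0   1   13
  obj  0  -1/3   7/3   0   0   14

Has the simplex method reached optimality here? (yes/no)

The obj-row has a negative entry -1/3 in column y, so it is not optimal.

no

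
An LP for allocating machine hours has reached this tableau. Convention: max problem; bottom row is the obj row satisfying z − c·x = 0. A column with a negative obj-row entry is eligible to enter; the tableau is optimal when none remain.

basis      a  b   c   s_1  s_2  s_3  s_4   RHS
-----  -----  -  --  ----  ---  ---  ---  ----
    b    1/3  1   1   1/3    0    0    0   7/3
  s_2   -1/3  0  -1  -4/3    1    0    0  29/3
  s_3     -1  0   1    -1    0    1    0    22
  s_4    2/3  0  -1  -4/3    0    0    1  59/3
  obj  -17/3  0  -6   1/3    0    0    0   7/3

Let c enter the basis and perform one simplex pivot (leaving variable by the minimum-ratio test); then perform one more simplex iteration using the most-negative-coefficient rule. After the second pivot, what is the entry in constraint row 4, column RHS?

15

Ratio test on column c — row 1: (7/3)/1 = 7/3; row 2: entry -1 ≤ 0; row 3: 22/1 = 22; row 4: entry -1 ≤ 0. Minimum is 7/3 at row 1 (b leaves); pivot element 1.
Divide row 1 by 1; eliminate column c from the other rows.
Second iteration: most negative obj-row entry is -11/3 in column a, so a enters.
Ratio test on column a — row 1: (7/3)/(1/3) = 7; row 2: entry 0 ≤ 0; row 3: entry -4/3 ≤ 0; row 4: 22/1 = 22. Minimum is 7 at row 1 (c leaves); pivot element 1/3.
Divide row 1 by 1/3; eliminate column a from the other rows.
After both pivots, the entry at constraint row 4, column RHS is 15.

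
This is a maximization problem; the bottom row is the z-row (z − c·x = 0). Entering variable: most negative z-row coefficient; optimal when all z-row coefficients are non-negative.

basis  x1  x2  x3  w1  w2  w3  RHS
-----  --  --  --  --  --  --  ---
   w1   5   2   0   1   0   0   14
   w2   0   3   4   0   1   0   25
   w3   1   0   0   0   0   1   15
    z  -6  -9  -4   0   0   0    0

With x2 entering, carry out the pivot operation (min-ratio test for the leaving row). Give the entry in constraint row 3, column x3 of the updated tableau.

0

Ratio test on column x2 — row 1: 14/2 = 7; row 2: 25/3 = 25/3; row 3: entry 0 ≤ 0. Minimum is 7 at row 1 (w1 leaves); pivot element 2.
Divide row 1 by 2; eliminate column x2 from the other rows.
Row 3 update in column x3: 0 − 0·0 = 0.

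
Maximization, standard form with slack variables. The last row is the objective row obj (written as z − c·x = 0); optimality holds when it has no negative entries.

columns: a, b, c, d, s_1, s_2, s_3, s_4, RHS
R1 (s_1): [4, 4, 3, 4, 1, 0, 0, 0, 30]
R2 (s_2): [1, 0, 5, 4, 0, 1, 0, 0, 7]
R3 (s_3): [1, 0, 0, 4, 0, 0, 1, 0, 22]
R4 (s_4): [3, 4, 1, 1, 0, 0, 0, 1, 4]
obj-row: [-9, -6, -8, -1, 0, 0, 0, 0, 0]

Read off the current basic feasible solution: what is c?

c is not in the basis, so in the current basic feasible solution c = 0.

0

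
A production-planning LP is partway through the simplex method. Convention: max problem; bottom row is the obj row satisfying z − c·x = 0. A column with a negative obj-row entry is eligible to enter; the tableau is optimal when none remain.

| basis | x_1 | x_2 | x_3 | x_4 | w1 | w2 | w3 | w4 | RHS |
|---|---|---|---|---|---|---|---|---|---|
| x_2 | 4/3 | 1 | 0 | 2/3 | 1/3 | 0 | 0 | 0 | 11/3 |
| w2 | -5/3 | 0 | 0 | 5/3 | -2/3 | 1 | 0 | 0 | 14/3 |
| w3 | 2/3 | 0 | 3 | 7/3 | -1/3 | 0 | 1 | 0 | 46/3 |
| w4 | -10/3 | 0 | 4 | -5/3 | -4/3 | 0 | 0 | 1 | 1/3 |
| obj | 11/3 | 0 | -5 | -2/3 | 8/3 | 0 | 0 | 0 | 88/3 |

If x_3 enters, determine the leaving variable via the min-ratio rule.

Column x_3 entries and ratios — x_2: 0 ≤ 0, skip; w2: 0 ≤ 0, skip; w3: (46/3)/3 = 46/9; w4: (1/3)/4 = 1/12.
Smallest ratio is 1/12 in the row of w4, so w4 leaves.

w4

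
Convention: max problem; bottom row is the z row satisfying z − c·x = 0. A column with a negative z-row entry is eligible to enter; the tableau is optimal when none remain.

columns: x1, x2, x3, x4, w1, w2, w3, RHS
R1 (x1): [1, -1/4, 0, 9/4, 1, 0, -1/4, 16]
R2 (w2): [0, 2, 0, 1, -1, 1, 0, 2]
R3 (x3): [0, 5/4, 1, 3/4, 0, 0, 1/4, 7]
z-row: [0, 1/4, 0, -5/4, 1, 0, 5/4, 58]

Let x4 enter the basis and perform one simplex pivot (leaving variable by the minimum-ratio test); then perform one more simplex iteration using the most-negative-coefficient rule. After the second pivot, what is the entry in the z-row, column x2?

Ratio test on column x4 — row 1: 16/(9/4) = 64/9; row 2: 2/1 = 2; row 3: 7/(3/4) = 28/3. Minimum is 2 at row 2 (w2 leaves); pivot element 1.
Divide row 2 by 1; eliminate column x4 from the other rows.
Second iteration: most negative z-row entry is -1/4 in column w1, so w1 enters.
Ratio test on column w1 — row 1: (23/2)/(13/4) = 46/13; row 2: entry -1 ≤ 0; row 3: (11/2)/(3/4) = 22/3. Minimum is 46/13 at row 1 (x1 leaves); pivot element 13/4.
Divide row 1 by 13/4; eliminate column w1 from the other rows.
After both pivots, the entry at the z-row, column x2 is 31/13.

31/13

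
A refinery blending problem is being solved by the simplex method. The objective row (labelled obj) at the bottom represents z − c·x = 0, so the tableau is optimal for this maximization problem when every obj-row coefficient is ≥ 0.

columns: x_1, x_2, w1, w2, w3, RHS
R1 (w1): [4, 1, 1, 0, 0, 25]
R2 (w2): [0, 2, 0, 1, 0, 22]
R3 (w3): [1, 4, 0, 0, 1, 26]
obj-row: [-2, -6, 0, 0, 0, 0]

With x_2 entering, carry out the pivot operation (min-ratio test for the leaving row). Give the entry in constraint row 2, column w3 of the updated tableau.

-1/2

Ratio test on column x_2 — row 1: 25/1 = 25; row 2: 22/2 = 11; row 3: 26/4 = 13/2. Minimum is 13/2 at row 3 (w3 leaves); pivot element 4.
Divide row 3 by 4; eliminate column x_2 from the other rows.
Row 2 update in column w3: 0 − 2·(1/4) = -1/2.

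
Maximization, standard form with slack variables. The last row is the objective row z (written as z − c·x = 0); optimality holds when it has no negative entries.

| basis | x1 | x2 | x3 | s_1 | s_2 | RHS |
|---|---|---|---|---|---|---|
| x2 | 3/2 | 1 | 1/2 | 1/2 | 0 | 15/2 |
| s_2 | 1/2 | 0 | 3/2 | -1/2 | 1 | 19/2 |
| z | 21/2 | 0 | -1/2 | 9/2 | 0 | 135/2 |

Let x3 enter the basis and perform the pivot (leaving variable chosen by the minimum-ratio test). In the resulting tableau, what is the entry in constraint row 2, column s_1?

Ratio test on column x3 — row 1: (15/2)/(1/2) = 15; row 2: (19/2)/(3/2) = 19/3. Minimum is 19/3 at row 2 (s_2 leaves); pivot element 3/2.
Divide row 2 by 3/2; eliminate column x3 from the other rows.
In the new row 2, the s_1 entry is the old entry divided by the pivot: (-1/2)/(3/2) = -1/3.

-1/3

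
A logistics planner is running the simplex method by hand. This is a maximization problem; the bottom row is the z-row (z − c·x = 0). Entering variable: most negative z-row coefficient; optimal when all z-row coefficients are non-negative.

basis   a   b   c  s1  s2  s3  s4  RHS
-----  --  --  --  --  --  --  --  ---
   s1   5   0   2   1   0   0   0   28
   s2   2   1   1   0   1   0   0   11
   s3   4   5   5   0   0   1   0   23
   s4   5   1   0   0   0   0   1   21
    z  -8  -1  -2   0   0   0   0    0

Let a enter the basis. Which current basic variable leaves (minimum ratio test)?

s4

Column a entries and ratios — s1: 28/5 = 28/5; s2: 11/2 = 11/2; s3: 23/4 = 23/4; s4: 21/5 = 21/5.
Smallest ratio is 21/5 in the row of s4, so s4 leaves.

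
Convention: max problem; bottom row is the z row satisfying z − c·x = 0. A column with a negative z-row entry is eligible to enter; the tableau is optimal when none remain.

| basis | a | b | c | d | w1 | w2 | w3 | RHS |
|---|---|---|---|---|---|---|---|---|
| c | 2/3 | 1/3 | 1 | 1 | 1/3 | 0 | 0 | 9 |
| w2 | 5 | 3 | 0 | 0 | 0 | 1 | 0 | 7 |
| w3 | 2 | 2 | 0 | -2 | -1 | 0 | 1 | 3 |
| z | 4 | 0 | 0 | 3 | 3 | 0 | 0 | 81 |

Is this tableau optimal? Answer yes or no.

Every z-row coefficient is ≥ 0, so the tableau is optimal.

yes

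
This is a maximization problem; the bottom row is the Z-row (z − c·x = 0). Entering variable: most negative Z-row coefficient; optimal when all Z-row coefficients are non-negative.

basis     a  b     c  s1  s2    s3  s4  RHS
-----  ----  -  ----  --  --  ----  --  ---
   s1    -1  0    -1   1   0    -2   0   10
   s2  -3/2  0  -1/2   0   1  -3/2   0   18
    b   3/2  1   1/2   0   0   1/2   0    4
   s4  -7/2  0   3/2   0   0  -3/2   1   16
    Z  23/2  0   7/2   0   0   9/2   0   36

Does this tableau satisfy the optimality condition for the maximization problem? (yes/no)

yes

Every Z-row coefficient is ≥ 0, so the tableau is optimal.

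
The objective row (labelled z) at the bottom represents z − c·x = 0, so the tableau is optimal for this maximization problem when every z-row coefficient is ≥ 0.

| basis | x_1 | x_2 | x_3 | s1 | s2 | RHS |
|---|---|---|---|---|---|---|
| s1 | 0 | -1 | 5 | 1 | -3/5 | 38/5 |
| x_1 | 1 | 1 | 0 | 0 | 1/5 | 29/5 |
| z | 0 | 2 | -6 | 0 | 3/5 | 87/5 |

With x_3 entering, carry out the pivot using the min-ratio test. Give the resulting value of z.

Ratio test on column x_3 — row 1: (38/5)/5 = 38/25; row 2: entry 0 ≤ 0. Minimum is 38/25 at row 1 (s1 leaves); pivot element 5.
Pivot on row 1; the z-row RHS becomes 87/5 − (-6)·(38/25) = 663/25.

663/25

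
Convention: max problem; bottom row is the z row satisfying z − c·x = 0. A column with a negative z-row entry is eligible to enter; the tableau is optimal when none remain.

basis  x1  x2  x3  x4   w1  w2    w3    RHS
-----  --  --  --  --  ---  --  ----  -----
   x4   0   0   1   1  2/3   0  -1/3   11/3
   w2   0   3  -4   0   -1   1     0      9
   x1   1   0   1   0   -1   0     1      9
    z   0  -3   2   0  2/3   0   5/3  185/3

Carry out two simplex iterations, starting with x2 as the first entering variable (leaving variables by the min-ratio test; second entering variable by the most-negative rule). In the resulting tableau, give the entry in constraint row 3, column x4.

Ratio test on column x2 — row 1: entry 0 ≤ 0; row 2: 9/3 = 3; row 3: entry 0 ≤ 0. Minimum is 3 at row 2 (w2 leaves); pivot element 3.
Divide row 2 by 3; eliminate column x2 from the other rows.
Second iteration: most negative z-row entry is -2 in column x3, so x3 enters.
Ratio test on column x3 — row 1: (11/3)/1 = 11/3; row 2: entry -4/3 ≤ 0; row 3: 9/1 = 9. Minimum is 11/3 at row 1 (x4 leaves); pivot element 1.
Divide row 1 by 1; eliminate column x3 from the other rows.
After both pivots, the entry at constraint row 3, column x4 is -1.

-1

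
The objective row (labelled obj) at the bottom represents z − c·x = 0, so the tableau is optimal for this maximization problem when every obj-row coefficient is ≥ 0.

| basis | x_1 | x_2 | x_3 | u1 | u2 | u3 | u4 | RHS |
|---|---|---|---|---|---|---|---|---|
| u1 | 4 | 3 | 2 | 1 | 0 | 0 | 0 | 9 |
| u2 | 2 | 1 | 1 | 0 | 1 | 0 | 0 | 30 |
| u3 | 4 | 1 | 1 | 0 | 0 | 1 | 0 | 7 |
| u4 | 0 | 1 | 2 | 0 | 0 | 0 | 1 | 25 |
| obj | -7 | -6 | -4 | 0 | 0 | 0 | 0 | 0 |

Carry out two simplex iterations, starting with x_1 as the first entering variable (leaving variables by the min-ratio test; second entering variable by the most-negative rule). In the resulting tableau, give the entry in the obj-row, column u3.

-3/8

Ratio test on column x_1 — row 1: 9/4 = 9/4; row 2: 30/2 = 15; row 3: 7/4 = 7/4; row 4: entry 0 ≤ 0. Minimum is 7/4 at row 3 (u3 leaves); pivot element 4.
Divide row 3 by 4; eliminate column x_1 from the other rows.
Second iteration: most negative obj-row entry is -17/4 in column x_2, so x_2 enters.
Ratio test on column x_2 — row 1: 2/2 = 1; row 2: (53/2)/(1/2) = 53; row 3: (7/4)/(1/4) = 7; row 4: 25/1 = 25. Minimum is 1 at row 1 (u1 leaves); pivot element 2.
Divide row 1 by 2; eliminate column x_2 from the other rows.
After both pivots, the entry at the obj-row, column u3 is -3/8.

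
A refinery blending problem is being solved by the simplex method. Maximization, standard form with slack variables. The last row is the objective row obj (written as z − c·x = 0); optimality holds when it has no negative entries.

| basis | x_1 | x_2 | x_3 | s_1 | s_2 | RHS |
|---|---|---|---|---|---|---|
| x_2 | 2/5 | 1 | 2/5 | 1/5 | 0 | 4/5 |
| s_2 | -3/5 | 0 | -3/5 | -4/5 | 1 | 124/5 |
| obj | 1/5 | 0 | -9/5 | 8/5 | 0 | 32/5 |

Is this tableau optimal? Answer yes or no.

no

The obj-row has a negative entry -9/5 in column x_3, so it is not optimal.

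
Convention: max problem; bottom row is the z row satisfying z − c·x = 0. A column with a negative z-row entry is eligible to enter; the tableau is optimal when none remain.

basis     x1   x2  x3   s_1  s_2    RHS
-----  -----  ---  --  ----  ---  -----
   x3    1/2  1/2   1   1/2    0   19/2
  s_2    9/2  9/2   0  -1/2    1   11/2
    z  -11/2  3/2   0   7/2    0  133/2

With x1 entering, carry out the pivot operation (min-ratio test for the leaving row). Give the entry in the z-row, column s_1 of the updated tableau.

26/9

Ratio test on column x1 — row 1: (19/2)/(1/2) = 19; row 2: (11/2)/(9/2) = 11/9. Minimum is 11/9 at row 2 (s_2 leaves); pivot element 9/2.
Divide row 2 by 9/2; eliminate column x1 from the other rows.
z-row update in column s_1: 7/2 − (-11/2)·(-1/9) = 26/9.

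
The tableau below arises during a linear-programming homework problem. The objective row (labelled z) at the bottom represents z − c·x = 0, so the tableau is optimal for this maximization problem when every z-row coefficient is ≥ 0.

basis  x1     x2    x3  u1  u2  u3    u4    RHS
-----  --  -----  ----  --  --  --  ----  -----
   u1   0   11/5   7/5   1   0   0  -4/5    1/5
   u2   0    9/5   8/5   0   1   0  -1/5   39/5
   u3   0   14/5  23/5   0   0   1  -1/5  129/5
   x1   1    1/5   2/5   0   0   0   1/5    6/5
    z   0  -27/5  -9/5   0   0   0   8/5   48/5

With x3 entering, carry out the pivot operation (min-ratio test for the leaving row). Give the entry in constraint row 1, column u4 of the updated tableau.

Ratio test on column x3 — row 1: (1/5)/(7/5) = 1/7; row 2: (39/5)/(8/5) = 39/8; row 3: (129/5)/(23/5) = 129/23; row 4: (6/5)/(2/5) = 3. Minimum is 1/7 at row 1 (u1 leaves); pivot element 7/5.
Divide row 1 by 7/5; eliminate column x3 from the other rows.
In the new row 1, the u4 entry is the old entry divided by the pivot: (-4/5)/(7/5) = -4/7.

-4/7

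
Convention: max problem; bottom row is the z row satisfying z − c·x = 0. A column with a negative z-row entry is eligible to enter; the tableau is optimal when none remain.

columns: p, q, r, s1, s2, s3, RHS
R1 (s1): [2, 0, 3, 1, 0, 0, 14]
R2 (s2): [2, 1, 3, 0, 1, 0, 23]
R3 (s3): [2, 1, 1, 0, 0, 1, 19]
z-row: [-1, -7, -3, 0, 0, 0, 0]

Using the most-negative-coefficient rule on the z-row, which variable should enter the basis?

Negative z-row entries: p: -1, q: -7, r: -3.
The most negative is -7 in column q, so q enters.

q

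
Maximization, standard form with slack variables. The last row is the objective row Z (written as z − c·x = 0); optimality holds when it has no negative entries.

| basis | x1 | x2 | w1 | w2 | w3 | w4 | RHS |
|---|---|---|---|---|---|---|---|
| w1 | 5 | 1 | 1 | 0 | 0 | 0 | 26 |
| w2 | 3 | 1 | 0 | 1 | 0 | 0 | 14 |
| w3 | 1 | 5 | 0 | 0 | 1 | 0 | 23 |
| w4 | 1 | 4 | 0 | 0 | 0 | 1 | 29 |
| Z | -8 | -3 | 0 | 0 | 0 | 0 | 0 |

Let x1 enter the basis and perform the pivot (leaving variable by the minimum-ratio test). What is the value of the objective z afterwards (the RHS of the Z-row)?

112/3

Ratio test on column x1 — row 1: 26/5 = 26/5; row 2: 14/3 = 14/3; row 3: 23/1 = 23; row 4: 29/1 = 29. Minimum is 14/3 at row 2 (w2 leaves); pivot element 3.
Pivot on row 2; the Z-row RHS becomes 0 − (-8)·(14/3) = 112/3.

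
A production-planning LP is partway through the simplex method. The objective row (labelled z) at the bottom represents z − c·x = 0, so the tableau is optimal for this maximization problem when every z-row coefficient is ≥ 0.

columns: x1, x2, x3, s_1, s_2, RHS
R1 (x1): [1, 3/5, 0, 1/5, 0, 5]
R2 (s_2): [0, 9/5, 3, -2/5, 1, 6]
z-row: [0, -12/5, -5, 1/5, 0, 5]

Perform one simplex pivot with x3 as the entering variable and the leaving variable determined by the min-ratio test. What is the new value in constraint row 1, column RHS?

5

Ratio test on column x3 — row 1: entry 0 ≤ 0; row 2: 6/3 = 2. Minimum is 2 at row 2 (s_2 leaves); pivot element 3.
Divide row 2 by 3; eliminate column x3 from the other rows.
Row 1 update in column RHS: 5 − 0·2 = 5.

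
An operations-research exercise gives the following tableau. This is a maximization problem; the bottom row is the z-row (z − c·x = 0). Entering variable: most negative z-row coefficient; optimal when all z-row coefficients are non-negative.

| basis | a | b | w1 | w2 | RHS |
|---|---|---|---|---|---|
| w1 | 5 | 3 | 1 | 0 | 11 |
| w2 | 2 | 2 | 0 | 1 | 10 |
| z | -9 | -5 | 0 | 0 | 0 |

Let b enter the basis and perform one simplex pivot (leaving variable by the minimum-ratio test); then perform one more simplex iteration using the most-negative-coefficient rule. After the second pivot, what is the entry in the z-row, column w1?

Ratio test on column b — row 1: 11/3 = 11/3; row 2: 10/2 = 5. Minimum is 11/3 at row 1 (w1 leaves); pivot element 3.
Divide row 1 by 3; eliminate column b from the other rows.
Second iteration: most negative z-row entry is -2/3 in column a, so a enters.
Ratio test on column a — row 1: (11/3)/(5/3) = 11/5; row 2: entry -4/3 ≤ 0. Minimum is 11/5 at row 1 (b leaves); pivot element 5/3.
Divide row 1 by 5/3; eliminate column a from the other rows.
After both pivots, the entry at the z-row, column w1 is 9/5.

9/5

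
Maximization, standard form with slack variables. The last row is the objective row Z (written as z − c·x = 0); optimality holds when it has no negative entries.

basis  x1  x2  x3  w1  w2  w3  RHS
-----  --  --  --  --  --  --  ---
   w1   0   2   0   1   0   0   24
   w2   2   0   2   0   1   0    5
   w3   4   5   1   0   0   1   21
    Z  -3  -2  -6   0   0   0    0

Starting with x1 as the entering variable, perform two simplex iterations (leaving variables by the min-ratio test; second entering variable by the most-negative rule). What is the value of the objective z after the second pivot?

Ratio test on column x1 — row 1: entry 0 ≤ 0; row 2: 5/2 = 5/2; row 3: 21/4 = 21/4. Minimum is 5/2 at row 2 (w2 leaves); pivot element 2.
Pivot on row 2; the Z-row RHS becomes 0 − (-3)·(5/2) = 15/2.
Next entering variable (most negative Z-row entry -3): x3.
Ratio test on column x3 — row 1: entry 0 ≤ 0; row 2: (5/2)/1 = 5/2; row 3: entry -3 ≤ 0. Minimum is 5/2 at row 2 (x1 leaves); pivot element 1.
After the second pivot the Z-row RHS is 15/2 − (-3)·(5/2) = 15.

15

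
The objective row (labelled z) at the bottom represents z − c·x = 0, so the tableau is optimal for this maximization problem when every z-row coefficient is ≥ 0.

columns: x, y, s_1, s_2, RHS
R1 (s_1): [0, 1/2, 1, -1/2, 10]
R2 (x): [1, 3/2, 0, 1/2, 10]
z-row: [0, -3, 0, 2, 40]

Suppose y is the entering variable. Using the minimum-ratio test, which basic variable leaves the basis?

Column y entries and ratios — s_1: 10/(1/2) = 20; x: 10/(3/2) = 20/3.
Smallest ratio is 20/3 in the row of x, so x leaves.

x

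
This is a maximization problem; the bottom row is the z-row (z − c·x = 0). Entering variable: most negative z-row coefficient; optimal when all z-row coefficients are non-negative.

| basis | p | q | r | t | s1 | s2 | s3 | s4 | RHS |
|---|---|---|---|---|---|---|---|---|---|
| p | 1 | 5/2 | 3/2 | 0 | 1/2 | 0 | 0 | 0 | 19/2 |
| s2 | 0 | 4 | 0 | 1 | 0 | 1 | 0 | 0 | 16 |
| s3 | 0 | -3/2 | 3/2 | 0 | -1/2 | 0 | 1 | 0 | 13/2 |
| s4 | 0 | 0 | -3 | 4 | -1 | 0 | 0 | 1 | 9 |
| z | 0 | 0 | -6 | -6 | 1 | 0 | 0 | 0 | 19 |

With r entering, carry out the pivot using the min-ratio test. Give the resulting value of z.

Ratio test on column r — row 1: (19/2)/(3/2) = 19/3; row 2: entry 0 ≤ 0; row 3: (13/2)/(3/2) = 13/3; row 4: entry -3 ≤ 0. Minimum is 13/3 at row 3 (s3 leaves); pivot element 3/2.
Pivot on row 3; the z-row RHS becomes 19 − (-6)·(13/3) = 45.

45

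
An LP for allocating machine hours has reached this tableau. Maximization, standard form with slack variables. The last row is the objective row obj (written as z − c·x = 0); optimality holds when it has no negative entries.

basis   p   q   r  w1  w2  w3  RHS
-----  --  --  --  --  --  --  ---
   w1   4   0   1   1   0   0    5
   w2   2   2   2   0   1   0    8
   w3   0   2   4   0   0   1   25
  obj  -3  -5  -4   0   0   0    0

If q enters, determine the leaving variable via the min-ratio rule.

Column q entries and ratios — w1: 0 ≤ 0, skip; w2: 8/2 = 4; w3: 25/2 = 25/2.
Smallest ratio is 4 in the row of w2, so w2 leaves.

w2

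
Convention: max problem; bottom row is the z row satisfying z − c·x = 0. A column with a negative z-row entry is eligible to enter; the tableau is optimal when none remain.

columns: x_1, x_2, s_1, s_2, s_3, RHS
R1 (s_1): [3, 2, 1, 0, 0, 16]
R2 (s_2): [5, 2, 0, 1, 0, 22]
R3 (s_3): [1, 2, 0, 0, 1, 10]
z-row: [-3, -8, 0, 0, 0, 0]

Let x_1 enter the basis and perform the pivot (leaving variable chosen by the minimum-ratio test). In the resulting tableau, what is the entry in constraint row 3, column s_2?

-1/5

Ratio test on column x_1 — row 1: 16/3 = 16/3; row 2: 22/5 = 22/5; row 3: 10/1 = 10. Minimum is 22/5 at row 2 (s_2 leaves); pivot element 5.
Divide row 2 by 5; eliminate column x_1 from the other rows.
Row 3 update in column s_2: 0 − 1·(1/5) = -1/5.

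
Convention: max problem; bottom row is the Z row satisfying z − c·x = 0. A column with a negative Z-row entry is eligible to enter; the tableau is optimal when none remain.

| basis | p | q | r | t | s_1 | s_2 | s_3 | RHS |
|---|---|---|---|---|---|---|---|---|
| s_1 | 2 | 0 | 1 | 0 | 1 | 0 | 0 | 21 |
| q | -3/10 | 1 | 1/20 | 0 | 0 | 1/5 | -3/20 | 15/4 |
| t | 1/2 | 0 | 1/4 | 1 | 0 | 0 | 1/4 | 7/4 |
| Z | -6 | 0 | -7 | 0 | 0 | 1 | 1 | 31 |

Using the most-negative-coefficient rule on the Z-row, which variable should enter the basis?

Negative Z-row entries: p: -6, r: -7.
The most negative is -7 in column r, so r enters.

r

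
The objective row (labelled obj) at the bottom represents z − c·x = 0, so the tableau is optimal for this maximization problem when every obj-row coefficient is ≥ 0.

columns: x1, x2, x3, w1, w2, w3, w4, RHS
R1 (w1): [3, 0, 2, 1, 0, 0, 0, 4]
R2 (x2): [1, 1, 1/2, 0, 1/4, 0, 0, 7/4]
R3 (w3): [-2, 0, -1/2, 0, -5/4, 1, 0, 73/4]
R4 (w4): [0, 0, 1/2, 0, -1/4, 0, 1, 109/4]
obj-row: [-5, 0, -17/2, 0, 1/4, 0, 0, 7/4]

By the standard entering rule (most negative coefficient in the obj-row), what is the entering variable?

x3

Negative obj-row entries: x1: -5, x3: -17/2.
The most negative is -17/2 in column x3, so x3 enters.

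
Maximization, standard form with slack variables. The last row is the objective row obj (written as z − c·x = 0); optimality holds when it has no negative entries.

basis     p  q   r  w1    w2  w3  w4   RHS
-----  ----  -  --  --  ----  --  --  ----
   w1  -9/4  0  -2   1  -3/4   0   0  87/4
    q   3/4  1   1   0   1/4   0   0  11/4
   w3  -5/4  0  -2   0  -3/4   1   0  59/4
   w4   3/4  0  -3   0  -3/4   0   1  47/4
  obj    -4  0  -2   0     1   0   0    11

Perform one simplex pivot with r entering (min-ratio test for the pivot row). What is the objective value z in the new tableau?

33/2

Ratio test on column r — row 1: entry -2 ≤ 0; row 2: (11/4)/1 = 11/4; row 3: entry -2 ≤ 0; row 4: entry -3 ≤ 0. Minimum is 11/4 at row 2 (q leaves); pivot element 1.
Pivot on row 2; the obj-row RHS becomes 11 − (-2)·(11/4) = 33/2.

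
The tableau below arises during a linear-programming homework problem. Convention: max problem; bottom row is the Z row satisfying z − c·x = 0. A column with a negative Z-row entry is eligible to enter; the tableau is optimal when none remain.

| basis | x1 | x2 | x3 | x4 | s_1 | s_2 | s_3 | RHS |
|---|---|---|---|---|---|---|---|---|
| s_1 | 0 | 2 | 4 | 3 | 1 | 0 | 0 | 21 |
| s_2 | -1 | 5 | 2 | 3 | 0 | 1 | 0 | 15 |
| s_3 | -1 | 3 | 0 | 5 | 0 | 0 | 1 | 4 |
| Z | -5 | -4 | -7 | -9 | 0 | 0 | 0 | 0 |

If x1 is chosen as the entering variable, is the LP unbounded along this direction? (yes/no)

Every constraint-row entry in column x1 is ≤ 0, so increasing x1 is unbounded.

yes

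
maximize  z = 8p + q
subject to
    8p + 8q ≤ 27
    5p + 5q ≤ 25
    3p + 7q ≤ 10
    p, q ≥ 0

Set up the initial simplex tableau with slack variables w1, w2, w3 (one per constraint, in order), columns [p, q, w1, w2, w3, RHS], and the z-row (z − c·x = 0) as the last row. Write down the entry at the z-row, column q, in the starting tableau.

The z-row carries the negated objective coefficients: the q entry is -1.

-1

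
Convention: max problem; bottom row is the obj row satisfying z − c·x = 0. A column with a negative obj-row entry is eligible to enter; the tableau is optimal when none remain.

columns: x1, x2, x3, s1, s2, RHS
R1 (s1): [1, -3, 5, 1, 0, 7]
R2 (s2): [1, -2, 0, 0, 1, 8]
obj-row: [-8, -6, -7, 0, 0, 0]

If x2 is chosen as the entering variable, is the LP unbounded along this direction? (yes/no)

Every constraint-row entry in column x2 is ≤ 0, so increasing x2 is unbounded.

yes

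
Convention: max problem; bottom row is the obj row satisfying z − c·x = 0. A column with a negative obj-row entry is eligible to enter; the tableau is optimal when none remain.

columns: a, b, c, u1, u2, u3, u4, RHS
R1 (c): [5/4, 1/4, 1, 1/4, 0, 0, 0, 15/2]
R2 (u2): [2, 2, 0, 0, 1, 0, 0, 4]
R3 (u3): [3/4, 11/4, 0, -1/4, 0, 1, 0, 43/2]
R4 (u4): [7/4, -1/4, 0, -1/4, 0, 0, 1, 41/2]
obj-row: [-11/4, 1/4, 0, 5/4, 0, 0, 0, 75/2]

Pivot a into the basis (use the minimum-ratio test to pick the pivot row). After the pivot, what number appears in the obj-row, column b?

3

Ratio test on column a — row 1: (15/2)/(5/4) = 6; row 2: 4/2 = 2; row 3: (43/2)/(3/4) = 86/3; row 4: (41/2)/(7/4) = 82/7. Minimum is 2 at row 2 (u2 leaves); pivot element 2.
Divide row 2 by 2; eliminate column a from the other rows.
obj-row update in column b: 1/4 − (-11/4)·1 = 3.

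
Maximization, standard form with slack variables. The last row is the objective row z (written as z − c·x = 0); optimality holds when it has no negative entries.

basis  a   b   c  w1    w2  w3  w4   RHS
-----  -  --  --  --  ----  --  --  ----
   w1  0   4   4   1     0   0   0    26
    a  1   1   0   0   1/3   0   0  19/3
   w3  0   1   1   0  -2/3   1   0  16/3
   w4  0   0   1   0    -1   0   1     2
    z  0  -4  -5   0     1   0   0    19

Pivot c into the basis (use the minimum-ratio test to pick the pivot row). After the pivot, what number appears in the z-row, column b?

Ratio test on column c — row 1: 26/4 = 13/2; row 2: entry 0 ≤ 0; row 3: (16/3)/1 = 16/3; row 4: 2/1 = 2. Minimum is 2 at row 4 (w4 leaves); pivot element 1.
Divide row 4 by 1; eliminate column c from the other rows.
z-row update in column b: -4 − (-5)·0 = -4.

-4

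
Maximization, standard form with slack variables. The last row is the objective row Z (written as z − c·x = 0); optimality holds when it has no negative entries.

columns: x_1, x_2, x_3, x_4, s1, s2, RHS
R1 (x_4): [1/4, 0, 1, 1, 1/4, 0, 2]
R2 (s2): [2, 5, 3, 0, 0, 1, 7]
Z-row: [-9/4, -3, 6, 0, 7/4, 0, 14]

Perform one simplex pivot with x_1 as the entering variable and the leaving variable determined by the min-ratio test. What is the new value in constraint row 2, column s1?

0

Ratio test on column x_1 — row 1: 2/(1/4) = 8; row 2: 7/2 = 7/2. Minimum is 7/2 at row 2 (s2 leaves); pivot element 2.
Divide row 2 by 2; eliminate column x_1 from the other rows.
In the new row 2, the s1 entry is the old entry divided by the pivot: 0/2 = 0.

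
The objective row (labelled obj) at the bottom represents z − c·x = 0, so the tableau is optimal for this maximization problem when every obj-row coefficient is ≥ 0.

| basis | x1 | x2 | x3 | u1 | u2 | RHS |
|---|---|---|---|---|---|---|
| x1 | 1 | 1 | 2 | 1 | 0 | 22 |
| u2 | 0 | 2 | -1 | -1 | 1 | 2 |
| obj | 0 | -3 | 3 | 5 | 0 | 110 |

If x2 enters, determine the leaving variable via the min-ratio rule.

Column x2 entries and ratios — x1: 22/1 = 22; u2: 2/2 = 1.
Smallest ratio is 1 in the row of u2, so u2 leaves.

u2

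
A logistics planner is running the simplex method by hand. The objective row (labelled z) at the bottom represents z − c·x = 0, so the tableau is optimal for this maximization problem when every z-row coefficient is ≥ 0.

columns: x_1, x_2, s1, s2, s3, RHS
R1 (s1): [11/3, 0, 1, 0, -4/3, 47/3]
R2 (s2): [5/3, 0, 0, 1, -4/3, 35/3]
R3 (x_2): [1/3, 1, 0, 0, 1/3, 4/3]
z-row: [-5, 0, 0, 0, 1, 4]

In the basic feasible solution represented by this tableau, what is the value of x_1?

x_1 is not in the basis, so in the current basic feasible solution x_1 = 0.

0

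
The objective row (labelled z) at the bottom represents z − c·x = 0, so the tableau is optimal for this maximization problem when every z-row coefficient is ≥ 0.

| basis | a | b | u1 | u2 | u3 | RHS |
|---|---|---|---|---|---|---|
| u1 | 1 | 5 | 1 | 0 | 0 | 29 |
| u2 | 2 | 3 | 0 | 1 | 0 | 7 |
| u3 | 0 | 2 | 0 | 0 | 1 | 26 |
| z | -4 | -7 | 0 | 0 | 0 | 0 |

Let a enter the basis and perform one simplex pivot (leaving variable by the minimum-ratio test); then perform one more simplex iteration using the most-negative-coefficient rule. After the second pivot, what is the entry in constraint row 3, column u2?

-2/3

Ratio test on column a — row 1: 29/1 = 29; row 2: 7/2 = 7/2; row 3: entry 0 ≤ 0. Minimum is 7/2 at row 2 (u2 leaves); pivot element 2.
Divide row 2 by 2; eliminate column a from the other rows.
Second iteration: most negative z-row entry is -1 in column b, so b enters.
Ratio test on column b — row 1: (51/2)/(7/2) = 51/7; row 2: (7/2)/(3/2) = 7/3; row 3: 26/2 = 13. Minimum is 7/3 at row 2 (a leaves); pivot element 3/2.
Divide row 2 by 3/2; eliminate column b from the other rows.
After both pivots, the entry at constraint row 3, column u2 is -2/3.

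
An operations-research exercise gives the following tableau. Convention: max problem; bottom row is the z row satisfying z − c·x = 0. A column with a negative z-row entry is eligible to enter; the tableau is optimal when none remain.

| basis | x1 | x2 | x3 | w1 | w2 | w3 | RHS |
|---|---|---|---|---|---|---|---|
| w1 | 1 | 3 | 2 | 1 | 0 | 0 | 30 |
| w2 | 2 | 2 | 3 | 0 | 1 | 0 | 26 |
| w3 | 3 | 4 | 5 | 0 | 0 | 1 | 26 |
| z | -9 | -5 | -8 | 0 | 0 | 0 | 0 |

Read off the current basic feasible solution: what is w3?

w3 is basic (row 3); its value is the RHS of that row, 26.

26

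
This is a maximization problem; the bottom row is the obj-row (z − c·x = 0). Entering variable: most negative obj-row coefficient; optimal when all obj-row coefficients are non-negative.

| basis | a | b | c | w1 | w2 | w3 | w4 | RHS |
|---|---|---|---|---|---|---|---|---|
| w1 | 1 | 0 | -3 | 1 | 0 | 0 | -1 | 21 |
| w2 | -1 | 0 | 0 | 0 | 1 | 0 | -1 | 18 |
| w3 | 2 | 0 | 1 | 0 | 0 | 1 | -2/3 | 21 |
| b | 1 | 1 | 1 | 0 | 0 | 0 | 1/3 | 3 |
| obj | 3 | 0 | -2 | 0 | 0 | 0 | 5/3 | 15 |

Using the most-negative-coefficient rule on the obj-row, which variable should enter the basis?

Negative obj-row entries: c: -2.
The most negative is -2 in column c, so c enters.

c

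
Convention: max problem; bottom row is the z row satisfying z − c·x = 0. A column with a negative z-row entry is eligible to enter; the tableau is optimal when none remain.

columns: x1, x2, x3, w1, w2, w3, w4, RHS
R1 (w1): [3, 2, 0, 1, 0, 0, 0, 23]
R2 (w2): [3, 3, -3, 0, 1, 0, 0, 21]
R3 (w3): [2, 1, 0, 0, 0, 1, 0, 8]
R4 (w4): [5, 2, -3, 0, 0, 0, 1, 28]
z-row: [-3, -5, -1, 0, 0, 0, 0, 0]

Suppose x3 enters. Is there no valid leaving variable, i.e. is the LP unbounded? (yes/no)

yes

Every constraint-row entry in column x3 is ≤ 0, so increasing x3 is unbounded.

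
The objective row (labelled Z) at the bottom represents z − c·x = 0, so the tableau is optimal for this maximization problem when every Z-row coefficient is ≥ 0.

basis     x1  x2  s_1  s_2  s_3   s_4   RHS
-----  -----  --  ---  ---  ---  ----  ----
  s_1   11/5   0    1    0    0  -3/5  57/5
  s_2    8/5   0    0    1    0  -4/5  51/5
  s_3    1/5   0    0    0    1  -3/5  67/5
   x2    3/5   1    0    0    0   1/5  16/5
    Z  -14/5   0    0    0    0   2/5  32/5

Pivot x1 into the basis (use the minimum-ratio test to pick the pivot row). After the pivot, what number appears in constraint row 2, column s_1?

-8/11

Ratio test on column x1 — row 1: (57/5)/(11/5) = 57/11; row 2: (51/5)/(8/5) = 51/8; row 3: (67/5)/(1/5) = 67; row 4: (16/5)/(3/5) = 16/3. Minimum is 57/11 at row 1 (s_1 leaves); pivot element 11/5.
Divide row 1 by 11/5; eliminate column x1 from the other rows.
Row 2 update in column s_1: 0 − (8/5)·(5/11) = -8/11.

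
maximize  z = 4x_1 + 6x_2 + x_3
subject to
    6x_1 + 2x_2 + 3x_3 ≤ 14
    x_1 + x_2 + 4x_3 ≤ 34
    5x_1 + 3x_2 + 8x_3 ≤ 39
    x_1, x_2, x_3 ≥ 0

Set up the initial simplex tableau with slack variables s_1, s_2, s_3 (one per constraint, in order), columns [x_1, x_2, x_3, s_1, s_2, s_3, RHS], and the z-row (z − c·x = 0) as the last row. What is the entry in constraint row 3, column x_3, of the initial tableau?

8

Constraint 3 has coefficient 8 on x_3.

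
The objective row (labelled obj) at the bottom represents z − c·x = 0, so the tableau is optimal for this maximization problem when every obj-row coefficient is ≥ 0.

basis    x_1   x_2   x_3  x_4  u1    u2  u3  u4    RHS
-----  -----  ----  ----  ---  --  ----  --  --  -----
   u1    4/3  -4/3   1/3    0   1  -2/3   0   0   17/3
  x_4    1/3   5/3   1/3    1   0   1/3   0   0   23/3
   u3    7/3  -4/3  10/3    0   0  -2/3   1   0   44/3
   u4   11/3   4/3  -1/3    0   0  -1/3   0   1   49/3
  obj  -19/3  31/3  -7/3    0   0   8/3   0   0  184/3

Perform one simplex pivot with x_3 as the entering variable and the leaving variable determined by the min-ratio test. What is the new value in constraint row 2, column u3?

Ratio test on column x_3 — row 1: (17/3)/(1/3) = 17; row 2: (23/3)/(1/3) = 23; row 3: (44/3)/(10/3) = 22/5; row 4: entry -1/3 ≤ 0. Minimum is 22/5 at row 3 (u3 leaves); pivot element 10/3.
Divide row 3 by 10/3; eliminate column x_3 from the other rows.
Row 2 update in column u3: 0 − (1/3)·(3/10) = -1/10.

-1/10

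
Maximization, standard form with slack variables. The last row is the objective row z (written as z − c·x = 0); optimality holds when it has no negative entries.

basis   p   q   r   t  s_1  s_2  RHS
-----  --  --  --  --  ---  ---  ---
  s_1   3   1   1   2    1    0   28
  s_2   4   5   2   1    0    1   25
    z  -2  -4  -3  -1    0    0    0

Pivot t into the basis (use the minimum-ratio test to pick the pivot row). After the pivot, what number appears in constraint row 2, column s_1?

-1/2

Ratio test on column t — row 1: 28/2 = 14; row 2: 25/1 = 25. Minimum is 14 at row 1 (s_1 leaves); pivot element 2.
Divide row 1 by 2; eliminate column t from the other rows.
Row 2 update in column s_1: 0 − 1·(1/2) = -1/2.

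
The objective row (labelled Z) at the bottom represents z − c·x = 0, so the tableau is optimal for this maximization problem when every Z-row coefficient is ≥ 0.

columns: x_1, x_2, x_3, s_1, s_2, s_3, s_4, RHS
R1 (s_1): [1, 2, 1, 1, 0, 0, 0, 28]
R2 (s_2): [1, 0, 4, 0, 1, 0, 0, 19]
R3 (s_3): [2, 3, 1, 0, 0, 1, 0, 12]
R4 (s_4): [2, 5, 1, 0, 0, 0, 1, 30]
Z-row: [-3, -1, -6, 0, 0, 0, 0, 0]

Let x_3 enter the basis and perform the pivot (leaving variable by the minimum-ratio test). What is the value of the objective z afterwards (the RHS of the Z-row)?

57/2

Ratio test on column x_3 — row 1: 28/1 = 28; row 2: 19/4 = 19/4; row 3: 12/1 = 12; row 4: 30/1 = 30. Minimum is 19/4 at row 2 (s_2 leaves); pivot element 4.
Pivot on row 2; the Z-row RHS becomes 0 − (-6)·(19/4) = 57/2.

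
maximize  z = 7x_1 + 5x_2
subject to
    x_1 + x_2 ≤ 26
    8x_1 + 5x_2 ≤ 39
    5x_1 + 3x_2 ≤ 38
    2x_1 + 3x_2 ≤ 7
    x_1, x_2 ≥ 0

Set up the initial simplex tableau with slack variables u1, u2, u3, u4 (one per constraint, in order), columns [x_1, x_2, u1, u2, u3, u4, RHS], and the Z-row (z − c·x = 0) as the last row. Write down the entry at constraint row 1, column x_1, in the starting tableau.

Constraint 1 has coefficient 1 on x_1.

1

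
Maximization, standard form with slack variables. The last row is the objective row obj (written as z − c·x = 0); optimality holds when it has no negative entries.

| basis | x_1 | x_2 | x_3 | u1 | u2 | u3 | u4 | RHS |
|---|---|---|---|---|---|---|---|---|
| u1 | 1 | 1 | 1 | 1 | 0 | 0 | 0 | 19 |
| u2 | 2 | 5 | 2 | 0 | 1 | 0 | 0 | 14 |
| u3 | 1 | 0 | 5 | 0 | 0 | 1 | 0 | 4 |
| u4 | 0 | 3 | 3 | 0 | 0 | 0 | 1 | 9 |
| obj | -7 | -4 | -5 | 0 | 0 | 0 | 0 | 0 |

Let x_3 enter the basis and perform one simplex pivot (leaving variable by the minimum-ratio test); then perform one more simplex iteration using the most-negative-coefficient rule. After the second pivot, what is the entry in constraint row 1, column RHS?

Ratio test on column x_3 — row 1: 19/1 = 19; row 2: 14/2 = 7; row 3: 4/5 = 4/5; row 4: 9/3 = 3. Minimum is 4/5 at row 3 (u3 leaves); pivot element 5.
Divide row 3 by 5; eliminate column x_3 from the other rows.
Second iteration: most negative obj-row entry is -6 in column x_1, so x_1 enters.
Ratio test on column x_1 — row 1: (91/5)/(4/5) = 91/4; row 2: (62/5)/(8/5) = 31/4; row 3: (4/5)/(1/5) = 4; row 4: entry -3/5 ≤ 0. Minimum is 4 at row 3 (x_3 leaves); pivot element 1/5.
Divide row 3 by 1/5; eliminate column x_1 from the other rows.
After both pivots, the entry at constraint row 1, column RHS is 15.

15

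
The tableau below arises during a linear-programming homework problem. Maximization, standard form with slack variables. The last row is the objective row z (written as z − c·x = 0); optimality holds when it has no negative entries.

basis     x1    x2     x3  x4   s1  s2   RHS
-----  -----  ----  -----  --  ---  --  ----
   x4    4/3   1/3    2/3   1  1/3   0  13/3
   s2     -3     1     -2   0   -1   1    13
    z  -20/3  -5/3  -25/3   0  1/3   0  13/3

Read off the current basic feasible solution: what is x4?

x4 is basic (row 1); its value is the RHS of that row, 13/3.

13/3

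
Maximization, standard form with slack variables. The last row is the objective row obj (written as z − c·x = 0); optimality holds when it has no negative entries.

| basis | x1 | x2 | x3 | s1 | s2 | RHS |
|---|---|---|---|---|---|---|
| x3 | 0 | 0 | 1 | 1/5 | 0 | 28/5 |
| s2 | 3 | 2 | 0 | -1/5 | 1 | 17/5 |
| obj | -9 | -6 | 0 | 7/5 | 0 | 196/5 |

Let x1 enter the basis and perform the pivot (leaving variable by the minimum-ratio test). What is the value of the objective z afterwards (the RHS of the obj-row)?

Ratio test on column x1 — row 1: entry 0 ≤ 0; row 2: (17/5)/3 = 17/15. Minimum is 17/15 at row 2 (s2 leaves); pivot element 3.
Pivot on row 2; the obj-row RHS becomes 196/5 − (-9)·(17/15) = 247/5.

247/5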